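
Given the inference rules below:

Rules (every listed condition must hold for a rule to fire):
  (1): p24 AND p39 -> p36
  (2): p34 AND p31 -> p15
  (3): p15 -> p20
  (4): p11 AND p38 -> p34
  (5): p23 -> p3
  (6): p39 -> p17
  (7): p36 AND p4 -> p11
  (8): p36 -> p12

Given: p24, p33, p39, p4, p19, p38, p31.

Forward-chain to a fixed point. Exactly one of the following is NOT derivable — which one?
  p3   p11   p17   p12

p3

Round 1 — (1), (6), derive p36, p17.
Round 2 — (7), (8), derive p11, p12.
Round 3 — (4), derive p34.
Round 4 — (2), derive p15.
Round 5 — (3), derive p20.
Derived: p17 (round 1), p12 (round 2), p11 (round 2). p3 never appears in any round.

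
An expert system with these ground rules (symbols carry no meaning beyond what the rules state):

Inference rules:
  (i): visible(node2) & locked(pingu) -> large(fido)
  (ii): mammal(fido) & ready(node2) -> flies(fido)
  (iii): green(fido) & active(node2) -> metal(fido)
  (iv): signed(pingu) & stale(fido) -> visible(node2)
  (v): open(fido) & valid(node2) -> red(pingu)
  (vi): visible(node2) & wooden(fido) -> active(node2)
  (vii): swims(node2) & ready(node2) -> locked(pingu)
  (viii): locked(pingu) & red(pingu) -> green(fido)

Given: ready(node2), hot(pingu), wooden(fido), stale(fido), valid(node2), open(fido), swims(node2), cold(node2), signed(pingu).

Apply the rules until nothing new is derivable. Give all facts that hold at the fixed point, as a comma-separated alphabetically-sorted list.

active(node2), cold(node2), green(fido), hot(pingu), large(fido), locked(pingu), metal(fido), open(fido), ready(node2), red(pingu), signed(pingu), stale(fido), swims(node2), valid(node2), visible(node2), wooden(fido)

Round 1 — (iv), (v), (vii), derive visible(node2), red(pingu), locked(pingu).
Round 2 — (i), (vi), (viii), derive large(fido), active(node2), green(fido).
Round 3 — (iii), derive metal(fido).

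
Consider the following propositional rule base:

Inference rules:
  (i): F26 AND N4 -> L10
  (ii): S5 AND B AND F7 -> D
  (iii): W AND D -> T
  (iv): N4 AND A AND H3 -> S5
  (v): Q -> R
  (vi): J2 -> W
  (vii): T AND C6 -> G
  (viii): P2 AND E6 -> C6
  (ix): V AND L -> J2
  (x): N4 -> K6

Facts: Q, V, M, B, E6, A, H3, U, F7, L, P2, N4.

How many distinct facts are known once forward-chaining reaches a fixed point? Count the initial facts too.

21

Round 1 — (iv), (v), (viii), (ix), (x), derive S5, R, C6, J2, K6.
Round 2 — (ii), (vi), derive D, W.
Round 3 — (iii), derive T.
Round 4 — (vii), derive G.
Closure: {A, B, C6, D, E6, F7, G, H3, J2, K6, L, M, N4, P2, Q, R, S5, T, U, V, W} — 21 facts.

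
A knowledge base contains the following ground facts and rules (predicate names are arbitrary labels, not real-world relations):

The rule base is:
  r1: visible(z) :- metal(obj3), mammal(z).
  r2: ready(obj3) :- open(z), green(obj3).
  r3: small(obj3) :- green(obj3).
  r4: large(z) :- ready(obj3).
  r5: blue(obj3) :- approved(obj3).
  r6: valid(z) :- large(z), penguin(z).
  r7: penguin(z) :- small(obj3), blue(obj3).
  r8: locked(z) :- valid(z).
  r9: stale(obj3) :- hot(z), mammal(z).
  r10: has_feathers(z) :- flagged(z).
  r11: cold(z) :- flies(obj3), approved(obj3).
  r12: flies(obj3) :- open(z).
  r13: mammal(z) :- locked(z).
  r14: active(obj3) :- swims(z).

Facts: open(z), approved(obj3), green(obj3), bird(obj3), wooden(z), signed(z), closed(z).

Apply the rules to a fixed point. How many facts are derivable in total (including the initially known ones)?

Round 1: r2 [ready(obj3) :- open(z), green(obj3).]; r3 [small(obj3) :- green(obj3).]; r5 [blue(obj3) :- approved(obj3).]; r12 [flies(obj3) :- open(z).]. Adds ready(obj3), small(obj3), blue(obj3), flies(obj3).
Round 2: r4 [large(z) :- ready(obj3).]; r7 [penguin(z) :- small(obj3), blue(obj3).]; r11 [cold(z) :- flies(obj3), approved(obj3).]. Adds large(z), penguin(z), cold(z).
Round 3: r6 [valid(z) :- large(z), penguin(z).]. Adds valid(z).
Round 4: r8 [locked(z) :- valid(z).]. Adds locked(z).
Round 5: r13 [mammal(z) :- locked(z).]. Adds mammal(z).
Closure: {approved(obj3), bird(obj3), blue(obj3), closed(z), cold(z), flies(obj3), green(obj3), large(z), locked(z), mammal(z), open(z), penguin(z), ready(obj3), signed(z), small(obj3), valid(z), wooden(z)} — 17 facts.

17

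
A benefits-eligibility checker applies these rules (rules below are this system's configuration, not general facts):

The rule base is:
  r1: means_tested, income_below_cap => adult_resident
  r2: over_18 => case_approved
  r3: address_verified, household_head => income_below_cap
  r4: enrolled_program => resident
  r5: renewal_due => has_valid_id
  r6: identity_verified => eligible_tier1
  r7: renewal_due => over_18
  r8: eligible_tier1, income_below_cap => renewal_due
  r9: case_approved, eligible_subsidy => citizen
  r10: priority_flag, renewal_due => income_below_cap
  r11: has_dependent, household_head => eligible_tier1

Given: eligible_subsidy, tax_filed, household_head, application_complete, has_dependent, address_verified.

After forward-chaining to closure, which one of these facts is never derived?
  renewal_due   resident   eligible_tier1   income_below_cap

Round 1: r3 [address_verified, household_head => income_below_cap]; r11 [has_dependent, household_head => eligible_tier1]. New: income_below_cap, eligible_tier1.
Round 2: r8 [eligible_tier1, income_below_cap => renewal_due]. New: renewal_due.
Round 3: r5 [renewal_due => has_valid_id]; r7 [renewal_due => over_18]. New: has_valid_id, over_18.
Round 4: r2 [over_18 => case_approved]. New: case_approved.
Round 5: r9 [case_approved, eligible_subsidy => citizen]. New: citizen.
Derived: eligible_tier1 (round 1), income_below_cap (round 1), renewal_due (round 2). resident never appears in any round.

resident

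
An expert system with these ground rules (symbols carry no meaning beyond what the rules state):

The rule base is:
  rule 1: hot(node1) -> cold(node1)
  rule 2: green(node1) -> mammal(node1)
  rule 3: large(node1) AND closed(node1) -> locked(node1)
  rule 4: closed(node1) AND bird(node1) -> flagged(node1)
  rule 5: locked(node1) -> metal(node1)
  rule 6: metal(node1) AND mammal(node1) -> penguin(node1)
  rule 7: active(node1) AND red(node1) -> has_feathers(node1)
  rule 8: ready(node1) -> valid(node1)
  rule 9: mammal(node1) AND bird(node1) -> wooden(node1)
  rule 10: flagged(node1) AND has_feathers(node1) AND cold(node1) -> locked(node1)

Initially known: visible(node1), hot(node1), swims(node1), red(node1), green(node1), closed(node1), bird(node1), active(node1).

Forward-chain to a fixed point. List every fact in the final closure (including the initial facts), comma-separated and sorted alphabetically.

Round 1: rule 1 [hot(node1) -> cold(node1)]; rule 2 [green(node1) -> mammal(node1)]; rule 4 [closed(node1) AND bird(node1) -> flagged(node1)]; rule 7 [active(node1) AND red(node1) -> has_feathers(node1)]. Adds cold(node1), mammal(node1), flagged(node1), has_feathers(node1).
Round 2: rule 9 [mammal(node1) AND bird(node1) -> wooden(node1)]; rule 10 [flagged(node1) AND has_feathers(node1) AND cold(node1) -> locked(node1)]. Adds wooden(node1), locked(node1).
Round 3: rule 5 [locked(node1) -> metal(node1)]. Adds metal(node1).
Round 4: rule 6 [metal(node1) AND mammal(node1) -> penguin(node1)]. Adds penguin(node1).

active(node1), bird(node1), closed(node1), cold(node1), flagged(node1), green(node1), has_feathers(node1), hot(node1), locked(node1), mammal(node1), metal(node1), penguin(node1), red(node1), swims(node1), visible(node1), wooden(node1)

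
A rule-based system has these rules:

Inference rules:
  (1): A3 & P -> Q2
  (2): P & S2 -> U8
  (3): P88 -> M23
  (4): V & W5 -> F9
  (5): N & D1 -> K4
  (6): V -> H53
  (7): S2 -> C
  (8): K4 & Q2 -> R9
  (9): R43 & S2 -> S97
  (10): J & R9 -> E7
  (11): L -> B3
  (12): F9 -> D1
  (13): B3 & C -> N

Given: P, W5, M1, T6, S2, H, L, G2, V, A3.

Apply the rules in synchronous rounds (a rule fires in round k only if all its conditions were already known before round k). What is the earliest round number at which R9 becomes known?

Round 1: (1) [A3 & P -> Q2]; (2) [P & S2 -> U8]; (4) [V & W5 -> F9]; (6) [V -> H53]; (7) [S2 -> C]; (11) [L -> B3]. New: Q2, U8, F9, H53, C, B3.
Round 2: (12) [F9 -> D1]; (13) [B3 & C -> N]. New: D1, N.
Round 3: (5) [N & D1 -> K4]. New: K4.
Round 4: (8) [K4 & Q2 -> R9]. New: R9.
R9 first appears in round 4.

4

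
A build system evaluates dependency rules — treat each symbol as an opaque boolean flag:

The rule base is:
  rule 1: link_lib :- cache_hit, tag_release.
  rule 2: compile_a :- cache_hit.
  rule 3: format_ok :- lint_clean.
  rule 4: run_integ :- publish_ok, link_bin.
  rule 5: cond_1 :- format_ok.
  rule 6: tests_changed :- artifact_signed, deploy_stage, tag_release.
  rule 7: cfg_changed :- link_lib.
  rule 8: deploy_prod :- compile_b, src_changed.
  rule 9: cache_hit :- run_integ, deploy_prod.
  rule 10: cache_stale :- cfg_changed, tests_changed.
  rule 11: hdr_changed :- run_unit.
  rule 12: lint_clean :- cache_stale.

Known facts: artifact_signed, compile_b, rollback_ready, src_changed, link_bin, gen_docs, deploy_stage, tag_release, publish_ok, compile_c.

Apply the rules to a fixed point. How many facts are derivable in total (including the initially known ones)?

Round 1: rule 4 [run_integ :- publish_ok, link_bin.]; rule 6 [tests_changed :- artifact_signed, deploy_stage, tag_release.]; rule 8 [deploy_prod :- compile_b, src_changed.]. Adds run_integ, tests_changed, deploy_prod.
Round 2: rule 9 [cache_hit :- run_integ, deploy_prod.]. Adds cache_hit.
Round 3: rule 1 [link_lib :- cache_hit, tag_release.]; rule 2 [compile_a :- cache_hit.]. Adds link_lib, compile_a.
Round 4: rule 7 [cfg_changed :- link_lib.]. Adds cfg_changed.
Round 5: rule 10 [cache_stale :- cfg_changed, tests_changed.]. Adds cache_stale.
Round 6: rule 12 [lint_clean :- cache_stale.]. Adds lint_clean.
Round 7: rule 3 [format_ok :- lint_clean.]. Adds format_ok.
Round 8: rule 5 [cond_1 :- format_ok.]. Adds cond_1.
Closure: {artifact_signed, cache_hit, cache_stale, cfg_changed, compile_a, compile_b, compile_c, cond_1, deploy_prod, deploy_stage, format_ok, gen_docs, link_bin, link_lib, lint_clean, publish_ok, rollback_ready, run_integ, src_changed, tag_release, tests_changed} — 21 facts.

21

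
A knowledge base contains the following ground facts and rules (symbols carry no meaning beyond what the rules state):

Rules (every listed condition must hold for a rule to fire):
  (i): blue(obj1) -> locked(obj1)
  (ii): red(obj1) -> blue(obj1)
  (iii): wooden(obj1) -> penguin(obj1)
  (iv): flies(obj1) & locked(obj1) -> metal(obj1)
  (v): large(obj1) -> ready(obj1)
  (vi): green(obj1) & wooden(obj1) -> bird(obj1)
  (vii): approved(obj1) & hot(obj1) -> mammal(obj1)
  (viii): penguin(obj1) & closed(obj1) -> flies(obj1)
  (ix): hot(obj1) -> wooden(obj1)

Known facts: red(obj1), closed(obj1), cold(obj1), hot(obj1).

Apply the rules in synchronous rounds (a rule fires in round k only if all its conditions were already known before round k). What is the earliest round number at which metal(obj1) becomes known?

4

Round 1 — (ii), (ix), derive blue(obj1), wooden(obj1).
Round 2 — (i), (iii), derive locked(obj1), penguin(obj1).
Round 3 — (viii), derive flies(obj1).
Round 4 — (iv), derive metal(obj1).
metal(obj1) first appears in round 4.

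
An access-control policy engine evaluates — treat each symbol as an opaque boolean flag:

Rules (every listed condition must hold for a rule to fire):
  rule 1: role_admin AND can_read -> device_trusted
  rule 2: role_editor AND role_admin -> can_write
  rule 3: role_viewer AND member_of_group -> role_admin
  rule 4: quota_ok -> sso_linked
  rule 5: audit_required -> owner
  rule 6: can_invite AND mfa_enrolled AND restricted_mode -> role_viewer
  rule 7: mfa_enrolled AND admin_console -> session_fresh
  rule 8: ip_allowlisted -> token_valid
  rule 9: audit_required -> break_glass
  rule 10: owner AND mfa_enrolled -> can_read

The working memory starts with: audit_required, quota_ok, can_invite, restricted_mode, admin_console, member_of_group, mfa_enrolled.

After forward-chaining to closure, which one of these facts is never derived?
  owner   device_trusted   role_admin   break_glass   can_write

can_write

Round 1 — rule 4, rule 5, rule 6, rule 7, rule 9, derive sso_linked, owner, role_viewer, session_fresh, break_glass.
Round 2 — rule 3, rule 10, derive role_admin, can_read.
Round 3 — rule 1, derive device_trusted.
Derived: role_admin (round 2), break_glass (round 1), owner (round 1), device_trusted (round 3). can_write never appears in any round.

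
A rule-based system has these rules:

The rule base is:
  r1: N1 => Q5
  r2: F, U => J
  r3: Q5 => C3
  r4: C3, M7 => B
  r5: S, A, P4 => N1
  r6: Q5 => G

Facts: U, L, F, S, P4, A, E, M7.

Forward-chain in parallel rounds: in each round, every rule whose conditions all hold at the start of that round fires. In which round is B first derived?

Round 1: r2 [F, U => J]; r5 [S, A, P4 => N1]. Adds J, N1.
Round 2: r1 [N1 => Q5]. Adds Q5.
Round 3: r3 [Q5 => C3]; r6 [Q5 => G]. Adds C3, G.
Round 4: r4 [C3, M7 => B]. Adds B.
B first appears in round 4.

4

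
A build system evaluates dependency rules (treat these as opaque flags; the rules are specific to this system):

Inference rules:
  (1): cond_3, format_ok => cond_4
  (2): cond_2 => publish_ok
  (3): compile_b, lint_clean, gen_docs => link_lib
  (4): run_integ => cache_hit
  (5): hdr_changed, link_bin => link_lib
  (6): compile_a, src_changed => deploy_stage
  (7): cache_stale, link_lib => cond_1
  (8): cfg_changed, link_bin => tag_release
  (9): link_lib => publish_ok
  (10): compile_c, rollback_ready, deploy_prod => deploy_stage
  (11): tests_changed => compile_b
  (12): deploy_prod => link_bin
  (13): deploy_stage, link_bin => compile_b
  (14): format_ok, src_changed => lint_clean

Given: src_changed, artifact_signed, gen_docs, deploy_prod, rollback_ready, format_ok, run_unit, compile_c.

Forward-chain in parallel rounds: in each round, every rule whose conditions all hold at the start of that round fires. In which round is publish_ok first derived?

Round 1: (10) [compile_c, rollback_ready, deploy_prod => deploy_stage]; (12) [deploy_prod => link_bin]; (14) [format_ok, src_changed => lint_clean]. Adds deploy_stage, link_bin, lint_clean.
Round 2: (13) [deploy_stage, link_bin => compile_b]. Adds compile_b.
Round 3: (3) [compile_b, lint_clean, gen_docs => link_lib]. Adds link_lib.
Round 4: (9) [link_lib => publish_ok]. Adds publish_ok.
publish_ok first appears in round 4.

4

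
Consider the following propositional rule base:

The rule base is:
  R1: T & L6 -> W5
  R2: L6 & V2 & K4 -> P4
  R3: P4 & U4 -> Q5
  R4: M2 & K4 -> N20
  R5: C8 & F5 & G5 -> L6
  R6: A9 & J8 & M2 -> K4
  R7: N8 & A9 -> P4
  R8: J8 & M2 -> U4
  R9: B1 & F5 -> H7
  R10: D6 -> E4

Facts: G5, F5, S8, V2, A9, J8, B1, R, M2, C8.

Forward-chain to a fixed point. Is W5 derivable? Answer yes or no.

Round 1 fires R5, R6, R8, R9, giving L6, K4, U4, H7.
Round 2 fires R2, R4, giving P4, N20.
Round 3 fires R3, giving Q5.
Fixed point reached. W5 is concluded only by R1; R1 needs T (never derived).

no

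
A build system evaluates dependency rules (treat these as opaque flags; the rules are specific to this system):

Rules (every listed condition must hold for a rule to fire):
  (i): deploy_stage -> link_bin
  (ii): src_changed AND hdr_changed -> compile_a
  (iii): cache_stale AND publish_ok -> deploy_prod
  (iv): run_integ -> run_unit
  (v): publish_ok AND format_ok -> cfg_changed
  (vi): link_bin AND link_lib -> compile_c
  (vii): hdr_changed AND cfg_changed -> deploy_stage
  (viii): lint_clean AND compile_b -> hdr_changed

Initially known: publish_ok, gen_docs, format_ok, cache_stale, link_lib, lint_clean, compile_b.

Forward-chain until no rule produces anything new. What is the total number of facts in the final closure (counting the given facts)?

13

[1] (iii) [cache_stale AND publish_ok -> deploy_prod]; (v) [publish_ok AND format_ok -> cfg_changed]; (viii) [lint_clean AND compile_b -> hdr_changed]. ⇒ new: deploy_prod, cfg_changed, hdr_changed.
[2] (vii) [hdr_changed AND cfg_changed -> deploy_stage]. ⇒ new: deploy_stage.
[3] (i) [deploy_stage -> link_bin]. ⇒ new: link_bin.
[4] (vi) [link_bin AND link_lib -> compile_c]. ⇒ new: compile_c.
Closure: {cache_stale, cfg_changed, compile_b, compile_c, deploy_prod, deploy_stage, format_ok, gen_docs, hdr_changed, link_bin, link_lib, lint_clean, publish_ok} — 13 facts.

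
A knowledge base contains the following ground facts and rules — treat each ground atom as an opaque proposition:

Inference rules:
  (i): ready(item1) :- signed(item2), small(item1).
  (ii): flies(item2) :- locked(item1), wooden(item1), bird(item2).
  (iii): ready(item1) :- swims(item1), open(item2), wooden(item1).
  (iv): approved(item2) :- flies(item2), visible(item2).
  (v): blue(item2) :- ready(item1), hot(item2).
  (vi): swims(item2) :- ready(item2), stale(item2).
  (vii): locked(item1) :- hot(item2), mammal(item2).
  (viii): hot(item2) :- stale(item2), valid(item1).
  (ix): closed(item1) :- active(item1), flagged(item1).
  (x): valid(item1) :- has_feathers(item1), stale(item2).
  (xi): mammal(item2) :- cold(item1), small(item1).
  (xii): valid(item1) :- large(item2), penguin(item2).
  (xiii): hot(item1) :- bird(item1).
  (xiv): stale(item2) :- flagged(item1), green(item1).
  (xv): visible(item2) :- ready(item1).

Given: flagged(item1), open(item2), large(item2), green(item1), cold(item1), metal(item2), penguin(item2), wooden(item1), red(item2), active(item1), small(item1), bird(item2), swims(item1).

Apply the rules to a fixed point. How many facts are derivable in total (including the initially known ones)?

24

Round 1: (iii) [ready(item1) :- swims(item1), open(item2), wooden(item1).]; (ix) [closed(item1) :- active(item1), flagged(item1).]; (xi) [mammal(item2) :- cold(item1), small(item1).]; (xii) [valid(item1) :- large(item2), penguin(item2).]; (xiv) [stale(item2) :- flagged(item1), green(item1).]. New: ready(item1), closed(item1), mammal(item2), valid(item1), stale(item2).
Round 2: (viii) [hot(item2) :- stale(item2), valid(item1).]; (xv) [visible(item2) :- ready(item1).]. New: hot(item2), visible(item2).
Round 3: (v) [blue(item2) :- ready(item1), hot(item2).]; (vii) [locked(item1) :- hot(item2), mammal(item2).]. New: blue(item2), locked(item1).
Round 4: (ii) [flies(item2) :- locked(item1), wooden(item1), bird(item2).]. New: flies(item2).
Round 5: (iv) [approved(item2) :- flies(item2), visible(item2).]. New: approved(item2).
Closure: {active(item1), approved(item2), bird(item2), blue(item2), closed(item1), cold(item1), flagged(item1), flies(item2), green(item1), hot(item2), large(item2), locked(item1), mammal(item2), metal(item2), open(item2), penguin(item2), ready(item1), red(item2), small(item1), stale(item2), swims(item1), valid(item1), visible(item2), wooden(item1)} — 24 facts.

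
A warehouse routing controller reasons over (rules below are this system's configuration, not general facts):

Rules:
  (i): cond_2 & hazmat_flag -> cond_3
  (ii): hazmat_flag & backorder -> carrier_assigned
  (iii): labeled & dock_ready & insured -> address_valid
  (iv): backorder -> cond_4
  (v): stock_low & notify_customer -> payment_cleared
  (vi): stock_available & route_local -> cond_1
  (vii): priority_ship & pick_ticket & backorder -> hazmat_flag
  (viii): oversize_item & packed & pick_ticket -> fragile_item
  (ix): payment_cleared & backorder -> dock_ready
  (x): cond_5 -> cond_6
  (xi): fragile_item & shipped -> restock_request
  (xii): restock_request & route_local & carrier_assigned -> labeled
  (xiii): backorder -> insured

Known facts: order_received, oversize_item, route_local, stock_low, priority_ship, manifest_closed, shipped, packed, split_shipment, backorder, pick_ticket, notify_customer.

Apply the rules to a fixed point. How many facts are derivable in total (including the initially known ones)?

22

Round 1 fires (iv), (v), (vii), (viii), (xiii), giving cond_4, payment_cleared, hazmat_flag, fragile_item, insured.
Round 2 fires (ii), (ix), (xi), giving carrier_assigned, dock_ready, restock_request.
Round 3 fires (xii), giving labeled.
Round 4 fires (iii), giving address_valid.
Closure: {address_valid, backorder, carrier_assigned, cond_4, dock_ready, fragile_item, hazmat_flag, insured, labeled, manifest_closed, notify_customer, order_received, oversize_item, packed, payment_cleared, pick_ticket, priority_ship, restock_request, route_local, shipped, split_shipment, stock_low} — 22 facts.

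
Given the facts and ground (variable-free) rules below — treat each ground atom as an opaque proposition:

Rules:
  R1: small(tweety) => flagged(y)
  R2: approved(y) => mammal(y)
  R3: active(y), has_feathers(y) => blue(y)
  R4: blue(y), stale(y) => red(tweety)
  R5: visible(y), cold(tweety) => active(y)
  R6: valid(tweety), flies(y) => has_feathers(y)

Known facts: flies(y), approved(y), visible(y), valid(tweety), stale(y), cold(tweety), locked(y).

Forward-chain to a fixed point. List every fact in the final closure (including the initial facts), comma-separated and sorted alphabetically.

Round 1 — R2, R5, R6, derive mammal(y), active(y), has_feathers(y).
Round 2 — R3, derive blue(y).
Round 3 — R4, derive red(tweety).

active(y), approved(y), blue(y), cold(tweety), flies(y), has_feathers(y), locked(y), mammal(y), red(tweety), stale(y), valid(tweety), visible(y)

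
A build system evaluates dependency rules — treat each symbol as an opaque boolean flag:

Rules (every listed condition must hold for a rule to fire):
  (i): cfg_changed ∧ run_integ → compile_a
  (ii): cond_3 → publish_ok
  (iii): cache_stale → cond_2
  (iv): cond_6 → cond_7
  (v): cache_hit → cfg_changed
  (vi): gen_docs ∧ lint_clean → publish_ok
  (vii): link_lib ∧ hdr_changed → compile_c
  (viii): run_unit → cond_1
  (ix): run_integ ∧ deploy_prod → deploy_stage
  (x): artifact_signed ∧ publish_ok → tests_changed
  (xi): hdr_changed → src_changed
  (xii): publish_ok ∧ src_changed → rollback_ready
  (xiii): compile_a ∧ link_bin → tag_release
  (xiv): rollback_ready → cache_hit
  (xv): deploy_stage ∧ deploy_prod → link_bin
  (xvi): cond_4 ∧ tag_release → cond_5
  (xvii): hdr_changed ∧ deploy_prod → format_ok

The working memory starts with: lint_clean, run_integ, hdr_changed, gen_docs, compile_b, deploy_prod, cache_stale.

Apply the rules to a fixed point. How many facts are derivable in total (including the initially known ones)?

Round 1: (iii) [cache_stale → cond_2]; (vi) [gen_docs ∧ lint_clean → publish_ok]; (ix) [run_integ ∧ deploy_prod → deploy_stage]; (xi) [hdr_changed → src_changed]; (xvii) [hdr_changed ∧ deploy_prod → format_ok]. Adds cond_2, publish_ok, deploy_stage, src_changed, format_ok.
Round 2: (xii) [publish_ok ∧ src_changed → rollback_ready]; (xv) [deploy_stage ∧ deploy_prod → link_bin]. Adds rollback_ready, link_bin.
Round 3: (xiv) [rollback_ready → cache_hit]. Adds cache_hit.
Round 4: (v) [cache_hit → cfg_changed]. Adds cfg_changed.
Round 5: (i) [cfg_changed ∧ run_integ → compile_a]. Adds compile_a.
Round 6: (xiii) [compile_a ∧ link_bin → tag_release]. Adds tag_release.
Closure: {cache_hit, cache_stale, cfg_changed, compile_a, compile_b, cond_2, deploy_prod, deploy_stage, format_ok, gen_docs, hdr_changed, link_bin, lint_clean, publish_ok, rollback_ready, run_integ, src_changed, tag_release} — 18 facts.

18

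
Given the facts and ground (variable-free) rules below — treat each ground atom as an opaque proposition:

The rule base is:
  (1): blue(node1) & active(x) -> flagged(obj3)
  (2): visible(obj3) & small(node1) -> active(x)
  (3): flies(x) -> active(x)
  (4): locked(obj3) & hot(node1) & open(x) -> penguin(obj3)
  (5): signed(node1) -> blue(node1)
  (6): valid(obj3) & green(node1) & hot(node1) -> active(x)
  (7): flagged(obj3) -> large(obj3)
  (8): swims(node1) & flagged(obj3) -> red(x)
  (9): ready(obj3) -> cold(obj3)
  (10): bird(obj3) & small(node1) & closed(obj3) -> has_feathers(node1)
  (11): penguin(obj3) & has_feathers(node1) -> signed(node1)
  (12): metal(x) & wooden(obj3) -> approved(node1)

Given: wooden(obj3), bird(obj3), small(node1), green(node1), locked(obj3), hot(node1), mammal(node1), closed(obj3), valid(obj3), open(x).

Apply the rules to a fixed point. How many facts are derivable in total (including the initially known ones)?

17

Round 1: (4) [locked(obj3) & hot(node1) & open(x) -> penguin(obj3)]; (6) [valid(obj3) & green(node1) & hot(node1) -> active(x)]; (10) [bird(obj3) & small(node1) & closed(obj3) -> has_feathers(node1)]. New: penguin(obj3), active(x), has_feathers(node1).
Round 2: (11) [penguin(obj3) & has_feathers(node1) -> signed(node1)]. New: signed(node1).
Round 3: (5) [signed(node1) -> blue(node1)]. New: blue(node1).
Round 4: (1) [blue(node1) & active(x) -> flagged(obj3)]. New: flagged(obj3).
Round 5: (7) [flagged(obj3) -> large(obj3)]. New: large(obj3).
Closure: {active(x), bird(obj3), blue(node1), closed(obj3), flagged(obj3), green(node1), has_feathers(node1), hot(node1), large(obj3), locked(obj3), mammal(node1), open(x), penguin(obj3), signed(node1), small(node1), valid(obj3), wooden(obj3)} — 17 facts.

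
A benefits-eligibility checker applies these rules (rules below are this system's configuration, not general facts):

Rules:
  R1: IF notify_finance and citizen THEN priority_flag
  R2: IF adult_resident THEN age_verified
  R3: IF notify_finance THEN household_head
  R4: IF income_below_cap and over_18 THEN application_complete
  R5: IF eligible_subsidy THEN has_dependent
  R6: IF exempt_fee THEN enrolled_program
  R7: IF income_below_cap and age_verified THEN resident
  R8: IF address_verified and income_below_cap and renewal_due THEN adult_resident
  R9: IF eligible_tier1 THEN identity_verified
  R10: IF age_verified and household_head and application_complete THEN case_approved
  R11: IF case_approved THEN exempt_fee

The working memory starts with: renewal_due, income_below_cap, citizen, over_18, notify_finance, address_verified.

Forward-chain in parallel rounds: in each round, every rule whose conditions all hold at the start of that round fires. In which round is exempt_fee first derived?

4

[1] R1 [IF notify_finance and citizen THEN priority_flag]; R3 [IF notify_finance THEN household_head]; R4 [IF income_below_cap and over_18 THEN application_complete]; R8 [IF address_verified and income_below_cap and renewal_due THEN adult_resident]. ⇒ new: priority_flag, household_head, application_complete, adult_resident.
[2] R2 [IF adult_resident THEN age_verified]. ⇒ new: age_verified.
[3] R7 [IF income_below_cap and age_verified THEN resident]; R10 [IF age_verified and household_head and application_complete THEN case_approved]. ⇒ new: resident, case_approved.
[4] R11 [IF case_approved THEN exempt_fee]. ⇒ new: exempt_fee.
exempt_fee first appears in round 4.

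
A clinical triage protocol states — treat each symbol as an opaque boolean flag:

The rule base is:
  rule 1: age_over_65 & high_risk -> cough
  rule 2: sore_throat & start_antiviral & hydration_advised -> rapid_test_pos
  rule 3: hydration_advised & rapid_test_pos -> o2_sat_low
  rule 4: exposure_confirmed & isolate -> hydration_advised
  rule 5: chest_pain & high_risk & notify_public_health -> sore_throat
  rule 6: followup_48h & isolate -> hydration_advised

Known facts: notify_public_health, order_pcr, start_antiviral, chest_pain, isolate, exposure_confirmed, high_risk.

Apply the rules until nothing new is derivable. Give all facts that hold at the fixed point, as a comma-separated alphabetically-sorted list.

Round 1: rule 4 [exposure_confirmed & isolate -> hydration_advised]; rule 5 [chest_pain & high_risk & notify_public_health -> sore_throat]. Adds hydration_advised, sore_throat.
Round 2: rule 2 [sore_throat & start_antiviral & hydration_advised -> rapid_test_pos]. Adds rapid_test_pos.
Round 3: rule 3 [hydration_advised & rapid_test_pos -> o2_sat_low]. Adds o2_sat_low.

chest_pain, exposure_confirmed, high_risk, hydration_advised, isolate, notify_public_health, o2_sat_low, order_pcr, rapid_test_pos, sore_throat, start_antiviral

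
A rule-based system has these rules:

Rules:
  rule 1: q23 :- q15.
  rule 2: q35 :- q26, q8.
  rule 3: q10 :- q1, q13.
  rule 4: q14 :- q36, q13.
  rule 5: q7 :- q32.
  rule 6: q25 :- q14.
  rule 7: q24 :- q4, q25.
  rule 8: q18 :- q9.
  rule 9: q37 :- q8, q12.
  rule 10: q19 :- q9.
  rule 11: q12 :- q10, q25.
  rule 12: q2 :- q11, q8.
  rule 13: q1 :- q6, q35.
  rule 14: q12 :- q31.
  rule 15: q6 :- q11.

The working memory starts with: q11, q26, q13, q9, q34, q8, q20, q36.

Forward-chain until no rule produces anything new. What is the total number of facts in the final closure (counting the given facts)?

Round 1: rule 2 [q35 :- q26, q8.]; rule 4 [q14 :- q36, q13.]; rule 8 [q18 :- q9.]; rule 10 [q19 :- q9.]; rule 12 [q2 :- q11, q8.]; rule 15 [q6 :- q11.]. Adds q35, q14, q18, q19, q2, q6.
Round 2: rule 6 [q25 :- q14.]; rule 13 [q1 :- q6, q35.]. Adds q25, q1.
Round 3: rule 3 [q10 :- q1, q13.]. Adds q10.
Round 4: rule 11 [q12 :- q10, q25.]. Adds q12.
Round 5: rule 9 [q37 :- q8, q12.]. Adds q37.
Closure: {q1, q10, q11, q12, q13, q14, q18, q19, q2, q20, q25, q26, q34, q35, q36, q37, q6, q8, q9} — 19 facts.

19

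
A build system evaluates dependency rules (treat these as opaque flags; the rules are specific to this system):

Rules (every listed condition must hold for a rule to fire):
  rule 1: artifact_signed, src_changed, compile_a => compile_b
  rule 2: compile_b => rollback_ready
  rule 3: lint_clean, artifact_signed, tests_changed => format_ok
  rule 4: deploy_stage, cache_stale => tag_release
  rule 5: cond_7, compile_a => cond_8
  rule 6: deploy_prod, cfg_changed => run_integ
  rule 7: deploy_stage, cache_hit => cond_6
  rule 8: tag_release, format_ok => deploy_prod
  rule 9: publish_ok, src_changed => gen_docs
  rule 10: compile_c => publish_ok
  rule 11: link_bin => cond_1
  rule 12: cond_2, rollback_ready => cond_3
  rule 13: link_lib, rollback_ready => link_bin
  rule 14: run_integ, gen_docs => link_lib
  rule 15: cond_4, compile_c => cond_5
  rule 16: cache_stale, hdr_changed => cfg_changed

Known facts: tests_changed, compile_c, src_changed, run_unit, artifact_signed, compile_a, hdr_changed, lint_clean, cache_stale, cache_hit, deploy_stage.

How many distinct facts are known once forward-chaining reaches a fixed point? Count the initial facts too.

24

Round 1 fires rule 1, rule 3, rule 4, rule 7, rule 10, rule 16, giving compile_b, format_ok, tag_release, cond_6, publish_ok, cfg_changed.
Round 2 fires rule 2, rule 8, rule 9, giving rollback_ready, deploy_prod, gen_docs.
Round 3 fires rule 6, giving run_integ.
Round 4 fires rule 14, giving link_lib.
Round 5 fires rule 13, giving link_bin.
Round 6 fires rule 11, giving cond_1.
Closure: {artifact_signed, cache_hit, cache_stale, cfg_changed, compile_a, compile_b, compile_c, cond_1, cond_6, deploy_prod, deploy_stage, format_ok, gen_docs, hdr_changed, link_bin, link_lib, lint_clean, publish_ok, rollback_ready, run_integ, run_unit, src_changed, tag_release, tests_changed} — 24 facts.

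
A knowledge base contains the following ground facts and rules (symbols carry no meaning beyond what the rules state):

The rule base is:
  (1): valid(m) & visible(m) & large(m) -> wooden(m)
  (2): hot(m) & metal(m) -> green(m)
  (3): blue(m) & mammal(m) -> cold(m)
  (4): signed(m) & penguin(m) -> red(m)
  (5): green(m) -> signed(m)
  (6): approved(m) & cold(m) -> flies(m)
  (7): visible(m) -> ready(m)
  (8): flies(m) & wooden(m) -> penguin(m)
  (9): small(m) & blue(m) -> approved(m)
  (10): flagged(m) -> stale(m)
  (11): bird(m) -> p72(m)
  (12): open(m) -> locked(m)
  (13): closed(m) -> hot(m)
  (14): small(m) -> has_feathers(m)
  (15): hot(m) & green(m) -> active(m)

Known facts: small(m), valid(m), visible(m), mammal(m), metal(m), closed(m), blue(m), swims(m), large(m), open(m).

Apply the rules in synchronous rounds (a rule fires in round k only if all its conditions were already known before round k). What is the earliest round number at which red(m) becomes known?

4

Round 1 fires (1), (3), (7), (9), (12), (13), (14), giving wooden(m), cold(m), ready(m), approved(m), locked(m), hot(m), has_feathers(m).
Round 2 fires (2), (6), giving green(m), flies(m).
Round 3 fires (5), (8), (15), giving signed(m), penguin(m), active(m).
Round 4 fires (4), giving red(m).
red(m) first appears in round 4.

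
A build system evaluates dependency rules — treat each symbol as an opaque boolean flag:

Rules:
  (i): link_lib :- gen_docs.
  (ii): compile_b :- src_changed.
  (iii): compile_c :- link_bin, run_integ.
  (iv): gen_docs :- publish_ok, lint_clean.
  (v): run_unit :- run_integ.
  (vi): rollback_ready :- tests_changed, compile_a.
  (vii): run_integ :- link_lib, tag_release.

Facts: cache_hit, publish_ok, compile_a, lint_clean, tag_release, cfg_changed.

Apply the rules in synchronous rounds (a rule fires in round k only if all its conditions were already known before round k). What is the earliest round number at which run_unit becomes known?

4

Round 1: (iv) [gen_docs :- publish_ok, lint_clean.]. New: gen_docs.
Round 2: (i) [link_lib :- gen_docs.]. New: link_lib.
Round 3: (vii) [run_integ :- link_lib, tag_release.]. New: run_integ.
Round 4: (v) [run_unit :- run_integ.]. New: run_unit.
run_unit first appears in round 4.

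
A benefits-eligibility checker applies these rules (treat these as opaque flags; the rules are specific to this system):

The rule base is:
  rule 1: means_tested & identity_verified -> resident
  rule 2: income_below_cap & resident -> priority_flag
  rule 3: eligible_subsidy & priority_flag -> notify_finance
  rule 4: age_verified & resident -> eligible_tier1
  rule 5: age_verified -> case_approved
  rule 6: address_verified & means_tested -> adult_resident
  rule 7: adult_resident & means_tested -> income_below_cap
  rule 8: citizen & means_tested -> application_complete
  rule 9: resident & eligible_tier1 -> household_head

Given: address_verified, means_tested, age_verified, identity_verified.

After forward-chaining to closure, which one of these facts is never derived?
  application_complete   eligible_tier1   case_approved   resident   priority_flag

application_complete

Round 1: rule 1 [means_tested & identity_verified -> resident]; rule 5 [age_verified -> case_approved]; rule 6 [address_verified & means_tested -> adult_resident]. Adds resident, case_approved, adult_resident.
Round 2: rule 4 [age_verified & resident -> eligible_tier1]; rule 7 [adult_resident & means_tested -> income_below_cap]. Adds eligible_tier1, income_below_cap.
Round 3: rule 2 [income_below_cap & resident -> priority_flag]; rule 9 [resident & eligible_tier1 -> household_head]. Adds priority_flag, household_head.
Derived: priority_flag (round 3), eligible_tier1 (round 2), case_approved (round 1), resident (round 1). application_complete never appears in any round.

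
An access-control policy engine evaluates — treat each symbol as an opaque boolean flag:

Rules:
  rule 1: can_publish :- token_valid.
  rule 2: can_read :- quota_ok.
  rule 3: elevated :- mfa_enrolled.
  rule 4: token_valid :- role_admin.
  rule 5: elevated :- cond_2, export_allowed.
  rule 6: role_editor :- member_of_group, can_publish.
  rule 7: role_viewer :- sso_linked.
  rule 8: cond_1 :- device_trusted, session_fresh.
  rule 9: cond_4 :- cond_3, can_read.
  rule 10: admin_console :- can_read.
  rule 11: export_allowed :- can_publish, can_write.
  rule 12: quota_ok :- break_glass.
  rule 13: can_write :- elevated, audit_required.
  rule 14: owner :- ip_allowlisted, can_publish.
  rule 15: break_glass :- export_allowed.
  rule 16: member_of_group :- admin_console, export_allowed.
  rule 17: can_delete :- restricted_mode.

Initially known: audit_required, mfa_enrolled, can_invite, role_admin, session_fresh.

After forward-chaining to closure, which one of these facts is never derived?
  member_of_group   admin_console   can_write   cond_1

cond_1

[1] rule 3 [elevated :- mfa_enrolled.]; rule 4 [token_valid :- role_admin.]. ⇒ new: elevated, token_valid.
[2] rule 1 [can_publish :- token_valid.]; rule 13 [can_write :- elevated, audit_required.]. ⇒ new: can_publish, can_write.
[3] rule 11 [export_allowed :- can_publish, can_write.]. ⇒ new: export_allowed.
[4] rule 15 [break_glass :- export_allowed.]. ⇒ new: break_glass.
[5] rule 12 [quota_ok :- break_glass.]. ⇒ new: quota_ok.
[6] rule 2 [can_read :- quota_ok.]. ⇒ new: can_read.
[7] rule 10 [admin_console :- can_read.]. ⇒ new: admin_console.
[8] rule 16 [member_of_group :- admin_console, export_allowed.]. ⇒ new: member_of_group.
[9] rule 6 [role_editor :- member_of_group, can_publish.]. ⇒ new: role_editor.
Derived: admin_console (round 7), member_of_group (round 8), can_write (round 2). cond_1 never appears in any round.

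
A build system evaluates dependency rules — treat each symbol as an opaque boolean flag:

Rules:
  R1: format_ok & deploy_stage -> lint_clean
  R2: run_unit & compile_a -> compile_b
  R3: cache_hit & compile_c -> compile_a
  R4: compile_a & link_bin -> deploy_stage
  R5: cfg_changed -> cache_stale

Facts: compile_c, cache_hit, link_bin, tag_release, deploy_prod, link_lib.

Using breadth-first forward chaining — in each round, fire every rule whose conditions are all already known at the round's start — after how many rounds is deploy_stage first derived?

2

Round 1: R3 [cache_hit & compile_c -> compile_a]. New: compile_a.
Round 2: R4 [compile_a & link_bin -> deploy_stage]. New: deploy_stage.
deploy_stage first appears in round 2.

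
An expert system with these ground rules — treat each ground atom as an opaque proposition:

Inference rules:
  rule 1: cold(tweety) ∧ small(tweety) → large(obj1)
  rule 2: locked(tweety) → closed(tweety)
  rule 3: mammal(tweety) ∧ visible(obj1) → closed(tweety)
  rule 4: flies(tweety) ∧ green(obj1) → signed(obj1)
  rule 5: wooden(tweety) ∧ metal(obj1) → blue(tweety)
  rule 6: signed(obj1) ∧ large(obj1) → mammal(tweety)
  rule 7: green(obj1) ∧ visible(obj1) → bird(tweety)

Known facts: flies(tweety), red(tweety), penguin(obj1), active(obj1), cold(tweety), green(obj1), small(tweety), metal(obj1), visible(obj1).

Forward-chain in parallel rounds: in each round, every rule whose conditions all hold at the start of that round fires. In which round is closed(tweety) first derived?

Round 1: rule 1 [cold(tweety) ∧ small(tweety) → large(obj1)]; rule 4 [flies(tweety) ∧ green(obj1) → signed(obj1)]; rule 7 [green(obj1) ∧ visible(obj1) → bird(tweety)]. Adds large(obj1), signed(obj1), bird(tweety).
Round 2: rule 6 [signed(obj1) ∧ large(obj1) → mammal(tweety)]. Adds mammal(tweety).
Round 3: rule 3 [mammal(tweety) ∧ visible(obj1) → closed(tweety)]. Adds closed(tweety).
closed(tweety) first appears in round 3.

3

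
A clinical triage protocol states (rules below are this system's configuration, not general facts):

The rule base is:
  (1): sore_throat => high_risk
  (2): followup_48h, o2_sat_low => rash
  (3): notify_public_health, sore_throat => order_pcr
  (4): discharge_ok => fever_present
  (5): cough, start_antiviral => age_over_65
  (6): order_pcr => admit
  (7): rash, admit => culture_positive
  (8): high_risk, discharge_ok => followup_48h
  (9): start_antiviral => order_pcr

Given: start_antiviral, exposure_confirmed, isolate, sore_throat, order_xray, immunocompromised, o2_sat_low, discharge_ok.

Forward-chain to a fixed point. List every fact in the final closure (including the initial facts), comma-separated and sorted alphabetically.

admit, culture_positive, discharge_ok, exposure_confirmed, fever_present, followup_48h, high_risk, immunocompromised, isolate, o2_sat_low, order_pcr, order_xray, rash, sore_throat, start_antiviral

Round 1 fires (1), (4), (9), giving high_risk, fever_present, order_pcr.
Round 2 fires (6), (8), giving admit, followup_48h.
Round 3 fires (2), giving rash.
Round 4 fires (7), giving culture_positive.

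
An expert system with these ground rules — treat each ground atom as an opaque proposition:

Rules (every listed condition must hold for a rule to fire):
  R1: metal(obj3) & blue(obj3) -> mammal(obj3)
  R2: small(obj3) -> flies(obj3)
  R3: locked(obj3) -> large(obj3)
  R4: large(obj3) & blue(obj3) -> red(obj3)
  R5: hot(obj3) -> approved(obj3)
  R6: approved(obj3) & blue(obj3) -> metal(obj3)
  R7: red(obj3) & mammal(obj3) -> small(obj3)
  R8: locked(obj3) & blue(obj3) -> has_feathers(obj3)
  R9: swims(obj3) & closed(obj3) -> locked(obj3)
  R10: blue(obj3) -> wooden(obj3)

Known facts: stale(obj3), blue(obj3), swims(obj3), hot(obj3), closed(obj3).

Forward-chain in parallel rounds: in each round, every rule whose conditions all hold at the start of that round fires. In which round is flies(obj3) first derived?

5

Round 1: R5 [hot(obj3) -> approved(obj3)]; R9 [swims(obj3) & closed(obj3) -> locked(obj3)]; R10 [blue(obj3) -> wooden(obj3)]. New: approved(obj3), locked(obj3), wooden(obj3).
Round 2: R3 [locked(obj3) -> large(obj3)]; R6 [approved(obj3) & blue(obj3) -> metal(obj3)]; R8 [locked(obj3) & blue(obj3) -> has_feathers(obj3)]. New: large(obj3), metal(obj3), has_feathers(obj3).
Round 3: R1 [metal(obj3) & blue(obj3) -> mammal(obj3)]; R4 [large(obj3) & blue(obj3) -> red(obj3)]. New: mammal(obj3), red(obj3).
Round 4: R7 [red(obj3) & mammal(obj3) -> small(obj3)]. New: small(obj3).
Round 5: R2 [small(obj3) -> flies(obj3)]. New: flies(obj3).
flies(obj3) first appears in round 5.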